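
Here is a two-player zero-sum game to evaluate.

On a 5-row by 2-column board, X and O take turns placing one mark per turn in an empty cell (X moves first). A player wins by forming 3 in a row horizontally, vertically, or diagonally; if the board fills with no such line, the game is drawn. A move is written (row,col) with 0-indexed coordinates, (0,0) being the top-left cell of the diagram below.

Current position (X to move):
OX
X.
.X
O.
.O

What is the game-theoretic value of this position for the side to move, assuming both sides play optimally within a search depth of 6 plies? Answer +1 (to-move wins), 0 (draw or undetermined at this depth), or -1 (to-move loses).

value(OX/X./.X/O./.O, X) = +1

[OX/X./.X/O./.O] X move#1: (1,1):+1/OX/XX/.X/O./.O*, (2,0):+0/OX/X./XX/O./.O, (3,1):+0/OX/X./.X/OX/.O, (4,0):+0/OX/X./.X/O./XO
[OX/XX/.X/O./.O] end (terminal -1, O#2); searched OX/X./.X/O./.O to 6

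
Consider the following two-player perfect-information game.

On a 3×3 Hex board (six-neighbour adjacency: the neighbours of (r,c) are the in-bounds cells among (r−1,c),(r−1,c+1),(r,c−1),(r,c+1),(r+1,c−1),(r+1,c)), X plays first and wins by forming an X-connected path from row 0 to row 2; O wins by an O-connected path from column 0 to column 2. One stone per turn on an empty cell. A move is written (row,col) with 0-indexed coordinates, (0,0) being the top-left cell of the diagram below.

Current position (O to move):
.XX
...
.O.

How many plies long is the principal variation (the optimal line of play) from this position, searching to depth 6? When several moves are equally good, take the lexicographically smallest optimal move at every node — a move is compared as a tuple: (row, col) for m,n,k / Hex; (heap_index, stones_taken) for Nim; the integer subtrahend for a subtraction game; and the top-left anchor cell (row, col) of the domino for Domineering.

PV length from [.XX/.../.O.]: 5 plies

[.XX/.../.O.] O move#1: (0,0):-1/OXX/.../.O., (1,0):+1/.XX/O../.O.*, (1,1):+1/.XX/.O./.O., (1,2):-1/.XX/..O/.O., (2,0):+1/.XX/.../OO., (2,2):-1/.XX/.../.OO
[.XX/O../.O.] X move#2: (0,0):-1/XXX/O../.O.*, (1,1):-1/.XX/OX./.O., (1,2):-1/.XX/O.X/.O., (2,0):-1/.XX/O../XO., (2,2):-1/.XX/O../.OX
[XXX/O../.O.] O move#3: (1,1):+1/XXX/OO./.O.*, (1,2):+1/XXX/O.O/.O., (2,0):+1/XXX/O../OO., (2,2):+1/XXX/O../.OO
[XXX/OO./.O.] X move#4: (1,2):-1/XXX/OOX/.O.*, (2,0):-1/XXX/OO./XO., (2,2):-1/XXX/OO./.OX
[XXX/OOX/.O.] O move#5: (2,0):-1/XXX/OOX/OO., (2,2):+1/XXX/OOX/.OO*
[XXX/OOX/.OO] end (terminal -1, X#6); searched .XX/.../.O. to 6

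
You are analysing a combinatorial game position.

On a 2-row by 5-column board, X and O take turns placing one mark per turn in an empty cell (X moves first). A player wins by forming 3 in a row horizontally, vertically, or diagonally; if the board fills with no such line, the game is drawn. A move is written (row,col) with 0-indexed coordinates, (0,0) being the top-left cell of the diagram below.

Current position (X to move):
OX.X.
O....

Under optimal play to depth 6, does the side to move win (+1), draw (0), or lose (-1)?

ply 1, X at OX.X./O.... | (0,2)=+1→OXXX./O....*; (0,4)=+0→OX.XX/O....; (1,1)=+0→OX.X./OX...; (1,2)=+1→OX.X./O.X..; (1,3)=+1→OX.X./O..X.; (1,4)=+0→OX.X./O...X
ply 2: OXXX./O.... is terminal -1 (O); from OX.X./O.... depth 6

value(OX.X./O...., X) = +1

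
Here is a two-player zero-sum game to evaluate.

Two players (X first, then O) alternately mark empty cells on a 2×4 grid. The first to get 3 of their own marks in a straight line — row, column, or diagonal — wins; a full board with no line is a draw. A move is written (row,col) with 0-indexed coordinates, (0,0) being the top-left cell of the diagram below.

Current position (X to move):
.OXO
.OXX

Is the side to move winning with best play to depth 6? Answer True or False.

X winning at [.OXO/.OXX]: False

ply 1, X at .OXO/.OXX | (0,0)=+0→XOXO/.OXX*; (1,0)=+0→.OXO/XOXX
ply 2, O at XOXO/.OXX | (1,0)=+0→XOXO/OOXX*
ply 3: XOXO/OOXX is terminal +0 (X); from .OXO/.OXX depth 6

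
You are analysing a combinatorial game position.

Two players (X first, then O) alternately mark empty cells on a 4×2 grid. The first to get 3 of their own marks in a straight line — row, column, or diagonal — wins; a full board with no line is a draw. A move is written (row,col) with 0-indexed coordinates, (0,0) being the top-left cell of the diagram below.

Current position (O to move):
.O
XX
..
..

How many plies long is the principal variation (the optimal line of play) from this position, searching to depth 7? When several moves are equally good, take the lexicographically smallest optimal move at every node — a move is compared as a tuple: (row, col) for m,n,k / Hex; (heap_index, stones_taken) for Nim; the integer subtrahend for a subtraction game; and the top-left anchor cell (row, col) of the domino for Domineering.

[.O/XX/../..] O move#1: (0,0):+0/OO/XX/../..*, (2,0):+0/.O/XX/O./.., (2,1):-1/.O/XX/.O/.., (3,0):+0/.O/XX/../O., (3,1):-1/.O/XX/../.O
[OO/XX/../..] X move#2: (2,0):+0/OO/XX/X./..*, (2,1):+0/OO/XX/.X/.., (3,0):+0/OO/XX/../X., (3,1):+0/OO/XX/../.X
[OO/XX/X./..] O move#3: (2,1):-1/OO/XX/XO/.., (3,0):+0/OO/XX/X./O.*, (3,1):-1/OO/XX/X./.O
[OO/XX/X./O.] X move#4: (2,1):+0/OO/XX/XX/O.*, (3,1):+0/OO/XX/X./OX
[OO/XX/XX/O.] O move#5: (3,1):+0/OO/XX/XX/OO*
[OO/XX/XX/OO] end (terminal +0, X#6); searched .O/XX/../.. to 7

PV length from [.O/XX/../..]: 5 plies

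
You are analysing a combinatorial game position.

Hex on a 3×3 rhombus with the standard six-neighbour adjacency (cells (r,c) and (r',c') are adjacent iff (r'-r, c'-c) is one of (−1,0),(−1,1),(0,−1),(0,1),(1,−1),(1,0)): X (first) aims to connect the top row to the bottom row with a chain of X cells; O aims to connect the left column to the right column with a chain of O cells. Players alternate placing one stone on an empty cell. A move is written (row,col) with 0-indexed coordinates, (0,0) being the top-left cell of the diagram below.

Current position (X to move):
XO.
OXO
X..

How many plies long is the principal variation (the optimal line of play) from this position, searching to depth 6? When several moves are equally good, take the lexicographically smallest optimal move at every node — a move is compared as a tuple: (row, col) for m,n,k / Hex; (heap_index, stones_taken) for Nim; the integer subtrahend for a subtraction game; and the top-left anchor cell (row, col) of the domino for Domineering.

[XO./OXO/X..] X move#1: (0,2):+1/XOX/OXO/X..*, (2,1):-1/XO./OXO/XX., (2,2):-1/XO./OXO/X.X
[XOX/OXO/X..] end (terminal -1, O#2); searched XO./OXO/X.. to 6

PV length from [XO./OXO/X..]: 1 ply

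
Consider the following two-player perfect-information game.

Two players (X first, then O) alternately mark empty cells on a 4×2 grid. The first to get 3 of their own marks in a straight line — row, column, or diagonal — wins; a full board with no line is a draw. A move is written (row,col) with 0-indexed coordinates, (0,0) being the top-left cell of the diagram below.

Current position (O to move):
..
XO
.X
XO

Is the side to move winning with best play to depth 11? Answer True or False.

[../XO/.X/XO] O move#1: (0,0):-1/O./XO/.X/XO, (0,1):-1/.O/XO/.X/XO, (2,0):+0/../XO/OX/XO*
[../XO/OX/XO] X move#2: (0,0):+0/X./XO/OX/XO*, (0,1):+0/.X/XO/OX/XO
[X./XO/OX/XO] O move#3: (0,1):+0/XO/XO/OX/XO*
[XO/XO/OX/XO] end (terminal +0, X#4); searched ../XO/.X/XO to 11

O winning at [../XO/.X/XO]: False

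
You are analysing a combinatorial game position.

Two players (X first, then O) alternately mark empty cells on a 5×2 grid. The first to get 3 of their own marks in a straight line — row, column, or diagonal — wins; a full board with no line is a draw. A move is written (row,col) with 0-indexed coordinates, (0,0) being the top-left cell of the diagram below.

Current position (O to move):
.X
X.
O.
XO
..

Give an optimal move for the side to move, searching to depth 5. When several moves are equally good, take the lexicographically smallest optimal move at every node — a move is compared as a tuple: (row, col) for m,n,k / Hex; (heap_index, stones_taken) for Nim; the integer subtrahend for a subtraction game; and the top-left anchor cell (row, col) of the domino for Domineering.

O's best at [.X/X./O./XO/..]: (2,1)

p1 O@[.X/X./O./XO/..]: (0,0)[OX/X./O./XO/..]+0 (1,1)[.X/XO/O./XO/..]+0 (2,1)[.X/X./OO/XO/..]+1* (4,0)[.X/X./O./XO/O.]+0 (4,1)[.X/X./O./XO/.O]+0
p2 X@[.X/X./OO/XO/..]: (0,0)[XX/X./OO/XO/..]-1* (1,1)[.X/XX/OO/XO/..]-1 (4,0)[.X/X./OO/XO/X.]-1 (4,1)[.X/X./OO/XO/.X]-1
p3 O@[XX/X./OO/XO/..]: (1,1)[XX/XO/OO/XO/..]+1* (4,0)[XX/X./OO/XO/O.]+1 (4,1)[XX/X./OO/XO/.O]+1
p4 X@[XX/XO/OO/XO/..] terminal -1; root [.X/X./O./XO/..] d5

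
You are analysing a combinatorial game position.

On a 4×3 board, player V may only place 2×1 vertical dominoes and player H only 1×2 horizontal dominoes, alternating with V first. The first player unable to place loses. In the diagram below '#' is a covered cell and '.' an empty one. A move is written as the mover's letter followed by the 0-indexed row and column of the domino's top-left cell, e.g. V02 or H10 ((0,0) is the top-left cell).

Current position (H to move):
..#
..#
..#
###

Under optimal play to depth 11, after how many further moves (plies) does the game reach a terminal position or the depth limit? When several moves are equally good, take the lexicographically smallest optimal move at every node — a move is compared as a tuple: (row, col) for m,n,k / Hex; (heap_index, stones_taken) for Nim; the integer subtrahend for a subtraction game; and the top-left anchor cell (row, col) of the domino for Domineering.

ply 1, H at ..#/..#/..#/### | H00=-1→###/..#/..#/###; H10=+1→..#/###/..#/###*; H20=-1→..#/..#/###/###
ply 2: ..#/###/..#/### is terminal -1 (V); from ..#/..#/..#/### depth 11

PV length from [..#/..#/..#/###]: 1 ply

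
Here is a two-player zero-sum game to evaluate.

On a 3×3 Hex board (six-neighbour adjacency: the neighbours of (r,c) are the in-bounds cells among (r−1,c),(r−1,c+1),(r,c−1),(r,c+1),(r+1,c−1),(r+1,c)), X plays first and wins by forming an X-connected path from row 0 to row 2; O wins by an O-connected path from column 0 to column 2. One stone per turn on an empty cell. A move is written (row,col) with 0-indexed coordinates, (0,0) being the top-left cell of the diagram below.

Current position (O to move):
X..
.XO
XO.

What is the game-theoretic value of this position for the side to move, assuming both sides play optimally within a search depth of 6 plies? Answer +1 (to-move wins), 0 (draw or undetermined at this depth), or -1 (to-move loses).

value(X../.XO/XO., O) = -1

[X../.XO/XO.] O move#1: (0,1):-1/XO./.XO/XO.*, (0,2):-1/X.O/.XO/XO., (1,0):-1/X../OXO/XO., (2,2):-1/X../.XO/XOO
[XO./.XO/XO.] X move#2: (0,2):+1/XOX/.XO/XO.*, (1,0):+1/XO./XXO/XO., (2,2):+1/XO./.XO/XOX
[XOX/.XO/XO.] end (terminal -1, O#3); searched X../.XO/XO. to 6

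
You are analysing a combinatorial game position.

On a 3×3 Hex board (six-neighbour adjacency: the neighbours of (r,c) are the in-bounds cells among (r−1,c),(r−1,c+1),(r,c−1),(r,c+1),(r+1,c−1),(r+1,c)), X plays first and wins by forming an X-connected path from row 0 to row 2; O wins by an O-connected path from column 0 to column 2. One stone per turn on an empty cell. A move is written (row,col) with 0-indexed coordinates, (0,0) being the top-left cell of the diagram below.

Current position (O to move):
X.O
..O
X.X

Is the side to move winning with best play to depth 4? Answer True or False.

O winning at [X.O/..O/X.X]: True

[X.O/..O/X.X] O move#1: (0,1):-1/XOO/..O/X.X, (1,0):+1/X.O/O.O/X.X*, (1,1):-1/X.O/.OO/X.X, (2,1):-1/X.O/..O/XOX
[X.O/O.O/X.X] X move#2: (0,1):-1/XXO/O.O/X.X*, (1,1):-1/X.O/OXO/X.X, (2,1):-1/X.O/O.O/XXX
[XXO/O.O/X.X] O move#3: (1,1):+1/XXO/OOO/X.X*, (2,1):-1/XXO/O.O/XOX
[XXO/OOO/X.X] end (terminal -1, X#4); searched X.O/..O/X.X to 4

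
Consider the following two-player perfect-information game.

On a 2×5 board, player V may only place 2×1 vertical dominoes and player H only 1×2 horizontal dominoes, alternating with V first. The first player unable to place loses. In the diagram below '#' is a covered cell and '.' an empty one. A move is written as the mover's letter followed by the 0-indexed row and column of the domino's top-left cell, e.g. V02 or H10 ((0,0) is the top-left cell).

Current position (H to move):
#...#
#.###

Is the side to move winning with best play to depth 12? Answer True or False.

p1 H@[#...#/#.###]: H01[###.#/#.###]+1* H02[#.###/#.###]-1
p2 V@[###.#/#.###] terminal -1; root [#...#/#.###] d12

H winning at [#...#/#.###]: True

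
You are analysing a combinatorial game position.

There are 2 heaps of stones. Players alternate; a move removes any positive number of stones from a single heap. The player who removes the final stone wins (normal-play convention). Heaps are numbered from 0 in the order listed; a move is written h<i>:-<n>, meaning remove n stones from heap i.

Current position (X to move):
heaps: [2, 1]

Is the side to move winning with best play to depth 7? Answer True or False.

ply 1, X at (2,1) | h0:-1=+1→(1,1)*; h0:-2=-1→(0,1); h1:-1=-1→(2,0)
ply 2, O at (1,1) | h0:-1=-1→(0,1)*; h1:-1=-1→(1,0)
ply 3, X at (0,1) | h1:-1=+1→(0,0)*
ply 4: (0,0) is terminal -1 (O); from (2,1) depth 7

X winning at [(2,1)]: True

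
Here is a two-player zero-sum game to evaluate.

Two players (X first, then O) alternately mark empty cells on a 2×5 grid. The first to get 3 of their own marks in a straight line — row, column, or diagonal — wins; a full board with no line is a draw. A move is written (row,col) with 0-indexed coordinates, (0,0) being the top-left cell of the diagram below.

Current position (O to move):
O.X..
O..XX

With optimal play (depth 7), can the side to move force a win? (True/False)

O winning at [O.X../O..XX]: False

[O.X../O..XX] O move#1: (0,1):-1/OOX../O..XX, (0,3):-1/O.XO./O..XX, (0,4):-1/O.X.O/O..XX, (1,1):-1/O.X../OO.XX, (1,2):+0/O.X../O.OXX*
[O.X../O.OXX] X move#2: (0,1):-1/OXX../O.OXX, (0,3):-1/O.XX./O.OXX, (0,4):-1/O.X.X/O.OXX, (1,1):+0/O.X../OXOXX*
[O.X../OXOXX] O move#3: (0,1):+0/OOX../OXOXX*, (0,3):+0/O.XO./OXOXX, (0,4):+0/O.X.O/OXOXX
[OOX../OXOXX] X move#4: (0,3):+0/OOXX./OXOXX*, (0,4):+0/OOX.X/OXOXX
[OOXX./OXOXX] O move#5: (0,4):+0/OOXXO/OXOXX*
[OOXXO/OXOXX] end (terminal +0, X#6); searched O.X../O..XX to 7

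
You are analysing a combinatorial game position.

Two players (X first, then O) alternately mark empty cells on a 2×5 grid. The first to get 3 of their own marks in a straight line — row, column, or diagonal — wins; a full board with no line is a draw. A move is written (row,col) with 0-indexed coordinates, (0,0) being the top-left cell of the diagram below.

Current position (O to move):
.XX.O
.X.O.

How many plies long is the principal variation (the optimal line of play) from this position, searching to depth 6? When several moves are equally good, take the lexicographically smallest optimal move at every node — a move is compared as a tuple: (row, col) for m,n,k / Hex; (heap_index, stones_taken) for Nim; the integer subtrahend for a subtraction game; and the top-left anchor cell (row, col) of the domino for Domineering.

PV length from [.XX.O/.X.O.]: 2 plies

[.XX.O/.X.O.] O move#1: (0,0):-1/OXX.O/.X.O.*, (0,3):-1/.XXOO/.X.O., (1,0):-1/.XX.O/OX.O., (1,2):-1/.XX.O/.XOO., (1,4):-1/.XX.O/.X.OO
[OXX.O/.X.O.] X move#2: (0,3):+1/OXXXO/.X.O.*, (1,0):+1/OXX.O/XX.O., (1,2):+1/OXX.O/.XXO., (1,4):+0/OXX.O/.X.OX
[OXXXO/.X.O.] end (terminal -1, O#3); searched .XX.O/.X.O. to 6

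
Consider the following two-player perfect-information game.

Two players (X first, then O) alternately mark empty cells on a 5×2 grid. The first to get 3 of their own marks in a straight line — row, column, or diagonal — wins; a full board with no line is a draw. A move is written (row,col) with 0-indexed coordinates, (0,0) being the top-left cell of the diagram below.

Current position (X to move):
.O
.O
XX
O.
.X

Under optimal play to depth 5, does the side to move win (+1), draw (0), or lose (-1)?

value(.O/.O/XX/O./.X, X) = +1

p1 X@[.O/.O/XX/O./.X]: (0,0)[XO/.O/XX/O./.X]+1* (1,0)[.O/XO/XX/O./.X]+1 (3,1)[.O/.O/XX/OX/.X]+1 (4,0)[.O/.O/XX/O./XX]+0
p2 O@[XO/.O/XX/O./.X]: (1,0)[XO/OO/XX/O./.X]-1* (3,1)[XO/.O/XX/OO/.X]-1 (4,0)[XO/.O/XX/O./OX]-1
p3 X@[XO/OO/XX/O./.X]: (3,1)[XO/OO/XX/OX/.X]+1* (4,0)[XO/OO/XX/O./XX]+0
p4 O@[XO/OO/XX/OX/.X] terminal -1; root [.O/.O/XX/O./.X] d5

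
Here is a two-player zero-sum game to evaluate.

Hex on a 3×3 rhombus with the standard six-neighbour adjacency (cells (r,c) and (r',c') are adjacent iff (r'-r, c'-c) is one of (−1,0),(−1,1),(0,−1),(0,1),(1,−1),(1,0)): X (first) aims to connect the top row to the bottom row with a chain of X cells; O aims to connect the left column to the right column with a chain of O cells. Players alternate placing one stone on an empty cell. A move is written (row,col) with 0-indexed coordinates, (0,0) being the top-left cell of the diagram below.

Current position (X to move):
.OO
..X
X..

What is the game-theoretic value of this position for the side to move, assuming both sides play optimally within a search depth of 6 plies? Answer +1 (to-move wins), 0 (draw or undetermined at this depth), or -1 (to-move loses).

value(.OO/..X/X.., X) = -1

ply 1, X at .OO/..X/X.. | (0,0)=-1→XOO/..X/X..*; (1,0)=-1→.OO/X.X/X..; (1,1)=-1→.OO/.XX/X..; (2,1)=-1→.OO/..X/XX.; (2,2)=-1→.OO/..X/X.X
ply 2, O at XOO/..X/X.. | (1,0)=+1→XOO/O.X/X..*; (1,1)=-1→XOO/.OX/X..; (2,1)=-1→XOO/..X/XO.; (2,2)=-1→XOO/..X/X.O
ply 3: XOO/O.X/X.. is terminal -1 (X); from .OO/..X/X.. depth 6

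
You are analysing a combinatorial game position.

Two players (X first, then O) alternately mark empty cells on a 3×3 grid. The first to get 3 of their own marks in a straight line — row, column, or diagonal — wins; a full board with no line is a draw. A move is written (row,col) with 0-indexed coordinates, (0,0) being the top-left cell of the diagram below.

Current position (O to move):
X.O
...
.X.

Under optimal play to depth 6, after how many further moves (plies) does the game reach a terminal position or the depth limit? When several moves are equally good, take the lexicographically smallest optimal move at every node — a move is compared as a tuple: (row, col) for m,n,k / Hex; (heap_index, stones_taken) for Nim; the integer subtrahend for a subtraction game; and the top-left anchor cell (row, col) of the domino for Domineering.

p1 O@[X.O/.../.X.]: (0,1)[XOO/.../.X.]-1 (1,0)[X.O/O../.X.]-1 (1,1)[X.O/.O./.X.]-1 (1,2)[X.O/..O/.X.]-1 (2,0)[X.O/.../OX.]-1 (2,2)[X.O/.../.XO]+0*
p2 X@[X.O/.../.XO]: (0,1)[XXO/.../.XO]-1 (1,0)[X.O/X../.XO]-1 (1,1)[X.O/.X./.XO]-1 (1,2)[X.O/..X/.XO]+0* (2,0)[X.O/.../XXO]-1
p3 O@[X.O/..X/.XO]: (0,1)[XOO/..X/.XO]-1 (1,0)[X.O/O.X/.XO]+0* (1,1)[X.O/.OX/.XO]+0 (2,0)[X.O/..X/OXO]-1
p4 X@[X.O/O.X/.XO]: (0,1)[XXO/O.X/.XO]+0* (1,1)[X.O/OXX/.XO]+0 (2,0)[X.O/O.X/XXO]+0
p5 O@[XXO/O.X/.XO]: (1,1)[XXO/OOX/.XO]+0* (2,0)[XXO/O.X/OXO]-1
p6 X@[XXO/OOX/.XO]: (2,0)[XXO/OOX/XXO]+0*
p7 O@[XXO/OOX/XXO] terminal +0; root [X.O/.../.X.] d6

PV length from [X.O/.../.X.]: 6 plies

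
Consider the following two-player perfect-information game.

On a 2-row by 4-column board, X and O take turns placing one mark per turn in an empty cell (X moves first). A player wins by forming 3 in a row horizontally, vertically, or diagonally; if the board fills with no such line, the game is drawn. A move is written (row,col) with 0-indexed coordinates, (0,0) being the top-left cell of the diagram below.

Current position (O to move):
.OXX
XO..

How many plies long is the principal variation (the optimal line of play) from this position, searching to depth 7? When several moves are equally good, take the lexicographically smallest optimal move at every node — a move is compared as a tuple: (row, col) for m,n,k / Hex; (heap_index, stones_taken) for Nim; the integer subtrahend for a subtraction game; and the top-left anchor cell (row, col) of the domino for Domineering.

PV length from [.OXX/XO..]: 3 plies

[.OXX/XO..] O move#1: (0,0):+0/OOXX/XO..*, (1,2):+0/.OXX/XOO., (1,3):+0/.OXX/XO.O
[OOXX/XO..] X move#2: (1,2):+0/OOXX/XOX.*, (1,3):+0/OOXX/XO.X
[OOXX/XOX.] O move#3: (1,3):+0/OOXX/XOXO*
[OOXX/XOXO] end (terminal +0, X#4); searched .OXX/XO.. to 7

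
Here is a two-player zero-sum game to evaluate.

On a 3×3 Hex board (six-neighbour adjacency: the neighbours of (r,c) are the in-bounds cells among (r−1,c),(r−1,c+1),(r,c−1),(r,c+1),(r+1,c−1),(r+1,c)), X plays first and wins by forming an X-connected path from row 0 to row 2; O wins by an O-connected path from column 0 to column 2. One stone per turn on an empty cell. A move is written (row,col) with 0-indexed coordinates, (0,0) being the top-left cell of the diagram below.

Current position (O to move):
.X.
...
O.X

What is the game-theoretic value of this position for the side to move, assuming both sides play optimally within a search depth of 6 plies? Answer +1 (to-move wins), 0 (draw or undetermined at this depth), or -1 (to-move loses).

[.X./.../O.X] O move#1: (0,0):-1/OX./.../O.X, (0,2):-1/.XO/.../O.X, (1,0):-1/.X./O../O.X, (1,1):+1/.X./.O./O.X*, (1,2):+1/.X./..O/O.X, (2,1):-1/.X./.../OOX
[.X./.O./O.X] X move#2: (0,0):-1/XX./.O./O.X*, (0,2):-1/.XX/.O./O.X, (1,0):-1/.X./XO./O.X, (1,2):-1/.X./.OX/O.X, (2,1):-1/.X./.O./OXX
[XX./.O./O.X] O move#3: (0,2):+1/XXO/.O./O.X*, (1,0):+1/XX./OO./O.X, (1,2):+1/XX./.OO/O.X, (2,1):+1/XX./.O./OOX
[XXO/.O./O.X] end (terminal -1, X#4); searched .X./.../O.X to 6

value(.X./.../O.X, O) = +1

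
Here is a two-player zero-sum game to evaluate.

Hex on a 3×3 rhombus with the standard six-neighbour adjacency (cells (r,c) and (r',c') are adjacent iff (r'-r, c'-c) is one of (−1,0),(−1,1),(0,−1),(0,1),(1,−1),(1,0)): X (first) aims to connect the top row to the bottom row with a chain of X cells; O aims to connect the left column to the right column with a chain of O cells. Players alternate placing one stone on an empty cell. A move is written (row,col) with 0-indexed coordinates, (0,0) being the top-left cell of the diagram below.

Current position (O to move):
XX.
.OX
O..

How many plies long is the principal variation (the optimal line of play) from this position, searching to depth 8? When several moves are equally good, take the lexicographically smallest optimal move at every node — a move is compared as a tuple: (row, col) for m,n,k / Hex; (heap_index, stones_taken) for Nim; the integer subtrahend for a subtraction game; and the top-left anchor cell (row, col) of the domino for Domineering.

PV length from [XX./.OX/O..]: 1 ply

[XX./.OX/O..] O move#1: (0,2):+1/XXO/.OX/O..*, (1,0):-1/XX./OOX/O.., (2,1):+1/XX./.OX/OO., (2,2):+1/XX./.OX/O.O
[XXO/.OX/O..] end (terminal -1, X#2); searched XX./.OX/O.. to 8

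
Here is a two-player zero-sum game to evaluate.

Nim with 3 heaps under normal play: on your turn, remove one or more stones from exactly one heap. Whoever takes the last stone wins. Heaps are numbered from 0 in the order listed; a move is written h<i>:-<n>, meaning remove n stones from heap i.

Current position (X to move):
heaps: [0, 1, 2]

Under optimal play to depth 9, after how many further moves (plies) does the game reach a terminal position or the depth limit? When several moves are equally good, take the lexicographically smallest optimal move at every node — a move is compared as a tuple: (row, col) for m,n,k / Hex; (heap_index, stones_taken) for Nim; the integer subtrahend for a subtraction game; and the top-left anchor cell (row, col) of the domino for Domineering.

p1 X@[(0,1,2)]: h1:-1[(0,0,2)]-1 h2:-1[(0,1,1)]+1* h2:-2[(0,1,0)]-1
p2 O@[(0,1,1)]: h1:-1[(0,0,1)]-1* h2:-1[(0,1,0)]-1
p3 X@[(0,0,1)]: h2:-1[(0,0,0)]+1*
p4 O@[(0,0,0)] terminal -1; root [(0,1,2)] d9

PV length from [(0,1,2)]: 3 plies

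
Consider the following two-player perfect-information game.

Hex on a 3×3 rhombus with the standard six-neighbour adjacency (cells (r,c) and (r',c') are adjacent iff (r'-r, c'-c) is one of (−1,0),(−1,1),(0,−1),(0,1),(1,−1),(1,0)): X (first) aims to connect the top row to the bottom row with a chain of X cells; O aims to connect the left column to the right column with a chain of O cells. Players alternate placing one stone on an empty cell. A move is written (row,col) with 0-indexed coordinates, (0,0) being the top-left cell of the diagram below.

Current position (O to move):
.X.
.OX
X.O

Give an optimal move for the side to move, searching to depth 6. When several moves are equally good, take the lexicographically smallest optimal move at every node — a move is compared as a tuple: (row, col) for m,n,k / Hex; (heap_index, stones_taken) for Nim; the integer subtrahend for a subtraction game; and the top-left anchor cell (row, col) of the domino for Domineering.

p1 O@[.X./.OX/X.O]: (0,0)[OX./.OX/X.O]-1 (0,2)[.XO/.OX/X.O]-1 (1,0)[.X./OOX/X.O]+1* (2,1)[.X./.OX/XOO]-1
p2 X@[.X./OOX/X.O]: (0,0)[XX./OOX/X.O]-1* (0,2)[.XX/OOX/X.O]-1 (2,1)[.X./OOX/XXO]-1
p3 O@[XX./OOX/X.O]: (0,2)[XXO/OOX/X.O]+1* (2,1)[XX./OOX/XOO]+1
p4 X@[XXO/OOX/X.O] terminal -1; root [.X./.OX/X.O] d6

O's best at [.X./.OX/X.O]: (1,0)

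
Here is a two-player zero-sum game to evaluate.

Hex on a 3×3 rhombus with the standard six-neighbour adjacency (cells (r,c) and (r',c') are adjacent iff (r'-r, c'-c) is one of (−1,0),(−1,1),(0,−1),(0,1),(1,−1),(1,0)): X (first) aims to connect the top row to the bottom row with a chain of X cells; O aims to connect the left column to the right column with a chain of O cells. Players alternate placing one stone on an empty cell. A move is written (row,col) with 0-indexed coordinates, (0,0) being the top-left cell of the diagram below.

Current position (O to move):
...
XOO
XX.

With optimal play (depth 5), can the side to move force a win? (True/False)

[.../XOO/XX.] O move#1: (0,0):-1/O../XOO/XX.*, (0,1):-1/.O./XOO/XX., (0,2):-1/..O/XOO/XX., (2,2):-1/.../XOO/XXO
[O../XOO/XX.] X move#2: (0,1):+1/OX./XOO/XX.*, (0,2):-1/O.X/XOO/XX., (2,2):-1/O../XOO/XXX
[OX./XOO/XX.] end (terminal -1, O#3); searched .../XOO/XX. to 5

O winning at [.../XOO/XX.]: False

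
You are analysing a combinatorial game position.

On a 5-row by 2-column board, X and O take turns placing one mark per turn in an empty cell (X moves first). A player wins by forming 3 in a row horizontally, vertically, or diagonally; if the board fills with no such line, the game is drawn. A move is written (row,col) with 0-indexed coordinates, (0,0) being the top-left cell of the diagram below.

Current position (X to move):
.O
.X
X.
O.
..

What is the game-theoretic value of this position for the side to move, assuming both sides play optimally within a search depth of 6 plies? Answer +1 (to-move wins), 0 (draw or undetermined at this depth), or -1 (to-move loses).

[.O/.X/X./O./..] X move#1: (0,0):+0/XO/.X/X./O./..*, (1,0):+0/.O/XX/X./O./.., (2,1):+0/.O/.X/XX/O./.., (3,1):+0/.O/.X/X./OX/.., (4,0):+0/.O/.X/X./O./X., (4,1):+0/.O/.X/X./O./.X
[XO/.X/X./O./..] O move#2: (1,0):+0/XO/OX/X./O./..*, (2,1):-1/XO/.X/XO/O./.., (3,1):-1/XO/.X/X./OO/.., (4,0):-1/XO/.X/X./O./O., (4,1):-1/XO/.X/X./O./.O
[XO/OX/X./O./..] X move#3: (2,1):+0/XO/OX/XX/O./..*, (3,1):+0/XO/OX/X./OX/.., (4,0):+0/XO/OX/X./O./X., (4,1):+0/XO/OX/X./O./.X
[XO/OX/XX/O./..] O move#4: (3,1):+0/XO/OX/XX/OO/..*, (4,0):-1/XO/OX/XX/O./O., (4,1):-1/XO/OX/XX/O./.O
[XO/OX/XX/OO/..] X move#5: (4,0):+0/XO/OX/XX/OO/X.*, (4,1):+0/XO/OX/XX/OO/.X
[XO/OX/XX/OO/X.] O move#6: (4,1):+0/XO/OX/XX/OO/XO*
[XO/OX/XX/OO/XO] end (terminal +0, X#7); searched .O/.X/X./O./.. to 6

value(.O/.X/X./O./.., X) = 0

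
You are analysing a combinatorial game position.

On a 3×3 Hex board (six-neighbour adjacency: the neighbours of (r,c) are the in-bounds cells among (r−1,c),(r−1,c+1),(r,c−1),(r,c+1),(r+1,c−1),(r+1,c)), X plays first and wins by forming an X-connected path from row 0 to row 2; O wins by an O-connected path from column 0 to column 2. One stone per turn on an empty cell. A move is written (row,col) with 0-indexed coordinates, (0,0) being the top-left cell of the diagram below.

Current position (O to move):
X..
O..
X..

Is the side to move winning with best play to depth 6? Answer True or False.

ply 1, O at X../O../X.. | (0,1)=-1→XO./O../X..; (0,2)=+1→X.O/O../X..*; (1,1)=+1→X../OO./X..; (1,2)=-1→X../O.O/X..; (2,1)=-1→X../O../XO.; (2,2)=-1→X../O../X.O
ply 2, X at X.O/O../X.. | (0,1)=-1→XXO/O../X..*; (1,1)=-1→X.O/OX./X..; (1,2)=-1→X.O/O.X/X..; (2,1)=-1→X.O/O../XX.; (2,2)=-1→X.O/O../X.X
ply 3, O at XXO/O../X.. | (1,1)=+1→XXO/OO./X..*; (1,2)=-1→XXO/O.O/X..; (2,1)=-1→XXO/O../XO.; (2,2)=-1→XXO/O../X.O
ply 4: XXO/OO./X.. is terminal -1 (X); from X../O../X.. depth 6

O winning at [X../O../X..]: True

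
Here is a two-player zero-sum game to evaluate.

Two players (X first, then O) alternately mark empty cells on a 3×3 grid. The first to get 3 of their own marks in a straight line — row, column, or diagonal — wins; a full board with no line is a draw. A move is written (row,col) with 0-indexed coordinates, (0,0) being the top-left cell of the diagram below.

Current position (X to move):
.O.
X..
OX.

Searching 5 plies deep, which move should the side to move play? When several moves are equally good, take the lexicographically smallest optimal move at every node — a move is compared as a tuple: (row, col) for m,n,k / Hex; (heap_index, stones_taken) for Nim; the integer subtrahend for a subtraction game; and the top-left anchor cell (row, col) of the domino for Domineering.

p1 X@[.O./X../OX.]: (0,0)[XO./X../OX.]+0* (0,2)[.OX/X../OX.]+0 (1,1)[.O./XX./OX.]+0 (1,2)[.O./X.X/OX.]+0 (2,2)[.O./X../OXX]-1
p2 O@[XO./X../OX.]: (0,2)[XOO/X../OX.]-1 (1,1)[XO./XO./OX.]+0* (1,2)[XO./X.O/OX.]+0 (2,2)[XO./X../OXO]+0
p3 X@[XO./XO./OX.]: (0,2)[XOX/XO./OX.]+0* (1,2)[XO./XOX/OX.]-1 (2,2)[XO./XO./OXX]-1
p4 O@[XOX/XO./OX.]: (1,2)[XOX/XOO/OX.]+0* (2,2)[XOX/XO./OXO]+0
p5 X@[XOX/XOO/OX.]: (2,2)[XOX/XOO/OXX]+0*
p6 O@[XOX/XOO/OXX] terminal +0; root [.O./X../OX.] d5

X's best at [.O./X../OX.]: (0,0)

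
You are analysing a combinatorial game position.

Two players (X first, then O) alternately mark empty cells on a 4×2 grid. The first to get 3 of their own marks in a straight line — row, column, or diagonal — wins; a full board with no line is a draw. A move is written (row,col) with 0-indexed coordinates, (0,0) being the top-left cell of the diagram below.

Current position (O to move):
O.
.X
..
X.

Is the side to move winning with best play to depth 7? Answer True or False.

ply 1, O at O./.X/../X. | (0,1)=+0→OO/.X/../X.*; (1,0)=+0→O./OX/../X.; (2,0)=+0→O./.X/O./X.; (2,1)=+0→O./.X/.O/X.; (3,1)=+0→O./.X/../XO
ply 2, X at OO/.X/../X. | (1,0)=+0→OO/XX/../X.*; (2,0)=+0→OO/.X/X./X.; (2,1)=+0→OO/.X/.X/X.; (3,1)=+0→OO/.X/../XX
ply 3, O at OO/XX/../X. | (2,0)=+0→OO/XX/O./X.*; (2,1)=-1→OO/XX/.O/X.; (3,1)=-1→OO/XX/../XO
ply 4, X at OO/XX/O./X. | (2,1)=+0→OO/XX/OX/X.*; (3,1)=+0→OO/XX/O./XX
ply 5, O at OO/XX/OX/X. | (3,1)=+0→OO/XX/OX/XO*
ply 6: OO/XX/OX/XO is terminal +0 (X); from O./.X/../X. depth 7

O winning at [O./.X/../X.]: False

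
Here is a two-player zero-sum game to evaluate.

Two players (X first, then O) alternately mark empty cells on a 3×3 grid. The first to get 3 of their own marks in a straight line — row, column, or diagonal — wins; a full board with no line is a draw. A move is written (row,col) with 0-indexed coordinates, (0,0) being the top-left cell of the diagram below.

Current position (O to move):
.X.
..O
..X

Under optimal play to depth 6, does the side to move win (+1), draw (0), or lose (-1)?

ply 1, O at .X./..O/..X | (0,0)=-1→OX./..O/..X; (0,2)=-1→.XO/..O/..X; (1,0)=-1→.X./O.O/..X; (1,1)=+0→.X./.OO/..X*; (2,0)=-1→.X./..O/O.X; (2,1)=-1→.X./..O/.OX
ply 2, X at .X./.OO/..X | (0,0)=-1→XX./.OO/..X; (0,2)=-1→.XX/.OO/..X; (1,0)=+0→.X./XOO/..X*; (2,0)=-1→.X./.OO/X.X; (2,1)=-1→.X./.OO/.XX
ply 3, O at .X./XOO/..X | (0,0)=+0→OX./XOO/..X*; (0,2)=-1→.XO/XOO/..X; (2,0)=+0→.X./XOO/O.X; (2,1)=-1→.X./XOO/.OX
ply 4, X at OX./XOO/..X | (0,2)=+0→OXX/XOO/..X*; (2,0)=+0→OX./XOO/X.X; (2,1)=+0→OX./XOO/.XX
ply 5, O at OXX/XOO/..X | (2,0)=+0→OXX/XOO/O.X*; (2,1)=+0→OXX/XOO/.OX
ply 6, X at OXX/XOO/O.X | (2,1)=+0→OXX/XOO/OXX*
ply 7: OXX/XOO/OXX is terminal +0 (O); from .X./..O/..X depth 6

value(.X./..O/..X, O) = 0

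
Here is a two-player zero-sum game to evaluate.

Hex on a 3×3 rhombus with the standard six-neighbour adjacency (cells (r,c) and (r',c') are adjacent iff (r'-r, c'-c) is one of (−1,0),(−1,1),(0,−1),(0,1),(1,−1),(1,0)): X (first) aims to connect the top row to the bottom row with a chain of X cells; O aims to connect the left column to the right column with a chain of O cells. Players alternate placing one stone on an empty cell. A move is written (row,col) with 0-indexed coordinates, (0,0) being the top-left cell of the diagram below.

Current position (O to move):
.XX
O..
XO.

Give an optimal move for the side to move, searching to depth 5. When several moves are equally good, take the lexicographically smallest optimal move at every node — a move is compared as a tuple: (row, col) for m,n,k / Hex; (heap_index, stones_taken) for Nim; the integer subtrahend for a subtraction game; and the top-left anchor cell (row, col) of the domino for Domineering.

O's best at [.XX/O../XO.]: (1,1)

[.XX/O../XO.] O move#1: (0,0):-1/OXX/O../XO., (1,1):+1/.XX/OO./XO.*, (1,2):-1/.XX/O.O/XO., (2,2):-1/.XX/O../XOO
[.XX/OO./XO.] X move#2: (0,0):-1/XXX/OO./XO.*, (1,2):-1/.XX/OOX/XO., (2,2):-1/.XX/OO./XOX
[XXX/OO./XO.] O move#3: (1,2):+1/XXX/OOO/XO.*, (2,2):+1/XXX/OO./XOO
[XXX/OOO/XO.] end (terminal -1, X#4); searched .XX/O../XO. to 5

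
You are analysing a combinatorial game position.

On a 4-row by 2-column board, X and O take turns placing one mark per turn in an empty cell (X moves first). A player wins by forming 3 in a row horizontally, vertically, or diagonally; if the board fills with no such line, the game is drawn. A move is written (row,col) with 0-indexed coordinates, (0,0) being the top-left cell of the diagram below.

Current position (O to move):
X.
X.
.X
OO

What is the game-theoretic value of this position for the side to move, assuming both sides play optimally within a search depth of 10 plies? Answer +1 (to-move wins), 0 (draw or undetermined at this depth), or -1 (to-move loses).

value(X./X./.X/OO, O) = 0

[X./X./.X/OO] O move#1: (0,1):-1/XO/X./.X/OO, (1,1):-1/X./XO/.X/OO, (2,0):+0/X./X./OX/OO*
[X./X./OX/OO] X move#2: (0,1):+0/XX/X./OX/OO*, (1,1):+0/X./XX/OX/OO
[XX/X./OX/OO] O move#3: (1,1):+0/XX/XO/OX/OO*
[XX/XO/OX/OO] end (terminal +0, X#4); searched X./X./.X/OO to 10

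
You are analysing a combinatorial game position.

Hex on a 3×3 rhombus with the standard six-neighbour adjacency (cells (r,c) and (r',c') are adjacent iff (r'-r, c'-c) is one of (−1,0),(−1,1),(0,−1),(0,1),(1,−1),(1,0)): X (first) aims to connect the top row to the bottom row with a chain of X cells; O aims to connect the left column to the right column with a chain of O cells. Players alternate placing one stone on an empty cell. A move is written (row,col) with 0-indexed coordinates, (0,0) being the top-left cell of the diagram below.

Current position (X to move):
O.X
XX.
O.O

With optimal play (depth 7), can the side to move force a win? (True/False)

ply 1, X at O.X/XX./O.O | (0,1)=-1→OXX/XX./O.O; (1,2)=-1→O.X/XXX/O.O; (2,1)=+1→O.X/XX./OXO*
ply 2: O.X/XX./OXO is terminal -1 (O); from O.X/XX./O.O depth 7

X winning at [O.X/XX./O.O]: True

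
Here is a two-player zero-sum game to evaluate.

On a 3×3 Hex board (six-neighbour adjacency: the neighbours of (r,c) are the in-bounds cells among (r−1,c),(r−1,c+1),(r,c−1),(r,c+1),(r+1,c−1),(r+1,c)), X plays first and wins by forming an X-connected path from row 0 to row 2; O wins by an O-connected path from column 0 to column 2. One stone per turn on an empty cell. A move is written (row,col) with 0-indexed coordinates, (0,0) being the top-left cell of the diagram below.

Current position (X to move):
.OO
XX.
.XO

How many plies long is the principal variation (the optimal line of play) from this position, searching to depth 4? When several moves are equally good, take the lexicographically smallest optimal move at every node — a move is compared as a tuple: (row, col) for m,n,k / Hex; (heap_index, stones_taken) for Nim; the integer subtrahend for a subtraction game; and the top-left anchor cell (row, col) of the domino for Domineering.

PV length from [.OO/XX./.XO]: 1 ply

p1 X@[.OO/XX./.XO]: (0,0)[XOO/XX./.XO]+1* (1,2)[.OO/XXX/.XO]-1 (2,0)[.OO/XX./XXO]-1
p2 O@[XOO/XX./.XO] terminal -1; root [.OO/XX./.XO] d4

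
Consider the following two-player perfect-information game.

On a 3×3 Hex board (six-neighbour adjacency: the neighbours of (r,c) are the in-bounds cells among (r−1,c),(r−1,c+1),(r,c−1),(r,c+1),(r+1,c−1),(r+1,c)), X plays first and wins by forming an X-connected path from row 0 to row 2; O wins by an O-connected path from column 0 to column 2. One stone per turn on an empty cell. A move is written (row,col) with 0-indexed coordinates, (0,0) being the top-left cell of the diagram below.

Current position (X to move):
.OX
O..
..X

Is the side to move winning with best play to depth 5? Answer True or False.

X winning at [.OX/O../..X]: True

ply 1, X at .OX/O../..X | (0,0)=+1→XOX/O../..X*; (1,1)=+1→.OX/OX./..X; (1,2)=+1→.OX/O.X/..X; (2,0)=+1→.OX/O../X.X; (2,1)=+1→.OX/O../.XX
ply 2, O at XOX/O../..X | (1,1)=-1→XOX/OO./..X*; (1,2)=-1→XOX/O.O/..X; (2,0)=-1→XOX/O../O.X; (2,1)=-1→XOX/O../.OX
ply 3, X at XOX/OO./..X | (1,2)=+1→XOX/OOX/..X*; (2,0)=-1→XOX/OO./X.X; (2,1)=-1→XOX/OO./.XX
ply 4: XOX/OOX/..X is terminal -1 (O); from .OX/O../..X depth 5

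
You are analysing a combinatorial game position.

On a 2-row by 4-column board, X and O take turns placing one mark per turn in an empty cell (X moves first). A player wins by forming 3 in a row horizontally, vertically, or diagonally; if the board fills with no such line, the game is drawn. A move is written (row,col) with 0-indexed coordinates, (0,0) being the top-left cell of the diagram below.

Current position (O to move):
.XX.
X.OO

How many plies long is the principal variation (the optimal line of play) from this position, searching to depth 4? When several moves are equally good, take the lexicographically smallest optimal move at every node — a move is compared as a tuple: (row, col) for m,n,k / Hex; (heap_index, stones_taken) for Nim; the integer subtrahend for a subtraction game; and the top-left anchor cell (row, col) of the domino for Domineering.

PV length from [.XX./X.OO]: 1 ply

p1 O@[.XX./X.OO]: (0,0)[OXX./X.OO]-1 (0,3)[.XXO/X.OO]-1 (1,1)[.XX./XOOO]+1*
p2 X@[.XX./XOOO] terminal -1; root [.XX./X.OO] d4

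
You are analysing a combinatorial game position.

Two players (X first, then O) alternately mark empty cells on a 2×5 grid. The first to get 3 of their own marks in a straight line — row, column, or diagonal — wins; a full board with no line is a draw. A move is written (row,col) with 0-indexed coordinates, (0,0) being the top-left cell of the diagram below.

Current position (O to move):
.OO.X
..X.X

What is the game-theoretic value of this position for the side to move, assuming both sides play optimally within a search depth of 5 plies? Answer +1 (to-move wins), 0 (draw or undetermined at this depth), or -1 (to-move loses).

value(.OO.X/..X.X, O) = +1

ply 1, O at .OO.X/..X.X | (0,0)=+1→OOO.X/..X.X*; (0,3)=+1→.OOOX/..X.X; (1,0)=-1→.OO.X/O.X.X; (1,1)=-1→.OO.X/.OX.X; (1,3)=+1→.OO.X/..XOX
ply 2: OOO.X/..X.X is terminal -1 (X); from .OO.X/..X.X depth 5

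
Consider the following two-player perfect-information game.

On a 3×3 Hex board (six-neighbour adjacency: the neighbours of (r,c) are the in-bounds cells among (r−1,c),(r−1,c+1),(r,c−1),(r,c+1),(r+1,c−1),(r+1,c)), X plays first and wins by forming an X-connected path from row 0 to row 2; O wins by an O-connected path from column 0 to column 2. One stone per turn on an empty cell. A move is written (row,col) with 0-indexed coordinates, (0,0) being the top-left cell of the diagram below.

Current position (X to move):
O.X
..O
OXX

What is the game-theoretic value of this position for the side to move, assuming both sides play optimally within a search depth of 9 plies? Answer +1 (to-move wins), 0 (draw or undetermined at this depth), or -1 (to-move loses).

ply 1, X at O.X/..O/OXX | (0,1)=-1→OXX/..O/OXX; (1,0)=-1→O.X/X.O/OXX; (1,1)=+1→O.X/.XO/OXX*
ply 2: O.X/.XO/OXX is terminal -1 (O); from O.X/..O/OXX depth 9

value(O.X/..O/OXX, X) = +1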